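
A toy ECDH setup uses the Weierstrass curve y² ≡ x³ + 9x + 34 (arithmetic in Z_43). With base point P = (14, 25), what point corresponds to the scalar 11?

Double-and-add on 11 = (1011)₂. Start with P = (14, 25) for the leading 1-bit.
double: tangent at (14, 25): λ = (3·14² + 9)/(2·25) ≡ 38/7. 7⁻¹ ≡ 37 (mod 43), so λ ≡ 38·37 ≡ 30.
  x = λ² - 14 - 14 = 900 - 28 ≡ 12; y = λ·(14 - 12) - 25 ≡ 35. → (12, 35)
double: tangent at (12, 35): λ = (3·12² + 9)/(2·35) ≡ 11/27. 27⁻¹ ≡ 8 (mod 43) since 27·8 = 216 ≡ 1, so λ ≡ 11·8 ≡ 2.
  x = λ² - 12 - 12 = 4 - 24 ≡ 23; y = λ·(12 - 23) - 35 ≡ 29. → (23, 29)
add P: (23, 29) + (14, 25). λ = (25 - 29)/(14 - 23) ≡ 39/34 mod 43. 34⁻¹ ≡ 19 (mod 43), so λ ≡ 10.
  x = λ² - 23 - 14 = 100 - 37 ≡ 20; y = λ·(23 - 20) - 29 ≡ 1. → (20, 1)
double: tangent at (20, 1): λ = (3·20² + 9)/(2·1) ≡ 5/2. 2⁻¹ ≡ 22 (mod 43), so λ ≡ 5·22 ≡ 24.
  x = λ² - 20 - 20 = 576 - 40 ≡ 20; y = λ·(20 - 20) - 1 ≡ 42. → (20, 42)
add P: (20, 42) + (14, 25). λ = (25 - 42)/(14 - 20) ≡ 26/37 mod 43. 37⁻¹ ≡ 7 (mod 43), so λ ≡ 10.
  x = λ² - 20 - 14 = 100 - 34 ≡ 23; y = λ·(20 - 23) - 42 ≡ 14. → (23, 14)

(23, 14)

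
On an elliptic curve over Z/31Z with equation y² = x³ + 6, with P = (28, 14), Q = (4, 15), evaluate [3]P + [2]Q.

First 3P:
Repeated addition: build up to 3P.
2P: tangent at (28, 14): λ = (3·28² + 0)/(2·14) ≡ 27/28. 28⁻¹ ≡ 10 (mod 31), so λ ≡ 27·10 ≡ 22.
  x = λ² - 28 - 28 = 484 - 56 ≡ 25; y = λ·(28 - 25) - 14 ≡ 21. → (25, 21)
3P: (25, 21) + (28, 14). λ = (14 - 21)/(28 - 25) ≡ 24/3 mod 31. 3⁻¹ ≡ 21 (mod 31), so λ ≡ 8.
  x = λ² - 25 - 28 = 64 - 53 ≡ 11; y = λ·(25 - 11) - 21 ≡ 29. → (11, 29)
3P = (11, 29).
Next 2Q:
Repeated addition: build up to 2Q.
2Q: tangent at (4, 15): λ = (3·4² + 0)/(2·15) ≡ 17/30. 30⁻¹ ≡ 30 (mod 31) since 30·30 = 900 ≡ 1, so λ ≡ 17·30 ≡ 14.
  x = λ² - 4 - 4 = 196 - 8 ≡ 2; y = λ·(4 - 2) - 15 ≡ 13. → (2, 13)
2Q = (2, 13).
Finally 3P + 2Q:
(11, 29) + (2, 13). λ = (13 - 29)/(2 - 11) ≡ 15/22 mod 31. 22⁻¹ ≡ 24 (mod 31), so λ ≡ 19.
  x = λ² - 11 - 2 = 361 - 13 ≡ 7; y = λ·(11 - 7) - 29 ≡ 16. → (7, 16)

(7, 16)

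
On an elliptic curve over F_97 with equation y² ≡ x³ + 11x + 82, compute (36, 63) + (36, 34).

The two points share x = 36 and their y-coordinates satisfy 63 + 34 ≡ 0 (mod 97), so they are inverses. Their sum is the point at infinity.

O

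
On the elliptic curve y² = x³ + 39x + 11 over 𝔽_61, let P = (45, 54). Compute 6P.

(59, 13)

Double-and-add on 6 = (110)₂. Start with P = (45, 54) for the leading 1-bit.
double: tangent at (45, 54): λ = (3·45² + 39)/(2·54) ≡ 14/47. 47⁻¹ ≡ 13 (mod 61), so λ ≡ 14·13 ≡ 60.
  x = λ² - 45 - 45 = 3600 - 90 ≡ 33; y = λ·(45 - 33) - 54 ≡ 56. → (33, 56)
add P: (33, 56) + (45, 54). λ = (54 - 56)/(45 - 33) ≡ 59/12 mod 61. 12⁻¹ ≡ 56 (mod 61) since 12·56 = 672 ≡ 1, so λ ≡ 10.
  x = λ² - 33 - 45 = 100 - 78 ≡ 22; y = λ·(33 - 22) - 56 ≡ 54. → (22, 54)
double: tangent at (22, 54): λ = (3·22² + 39)/(2·54) ≡ 27/47. 47⁻¹ ≡ 13 (mod 61), so λ ≡ 27·13 ≡ 46.
  x = λ² - 22 - 22 = 2116 - 44 ≡ 59; y = λ·(22 - 59) - 54 ≡ 13. → (59, 13)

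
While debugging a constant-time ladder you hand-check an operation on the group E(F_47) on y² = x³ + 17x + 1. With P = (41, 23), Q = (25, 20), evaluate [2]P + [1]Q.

(38, 24)

First 2P:
Repeated addition: build up to 2P.
2P: tangent at (41, 23): λ = (3·41² + 17)/(2·23) ≡ 31/46. 46⁻¹ ≡ 46 (mod 47) since 46·46 = 2116 ≡ 1, so λ ≡ 31·46 ≡ 16.
  x = λ² - 41 - 41 = 256 - 82 ≡ 33; y = λ·(41 - 33) - 23 ≡ 11. → (33, 11)
2P = (33, 11).
Finally 2P + Q:
(33, 11) + (25, 20). λ = (20 - 11)/(25 - 33) ≡ 9/39 mod 47. 39⁻¹ ≡ 41 (mod 47), so λ ≡ 40.
  x = λ² - 33 - 25 = 1600 - 58 ≡ 38; y = λ·(33 - 38) - 11 ≡ 24. → (38, 24)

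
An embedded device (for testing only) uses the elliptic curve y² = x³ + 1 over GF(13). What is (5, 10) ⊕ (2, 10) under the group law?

(6, 3)

(5, 10) + (2, 10). λ = (10 - 10)/(2 - 5) ≡ 0/10 mod 13. 10⁻¹ ≡ 4 (mod 13), so λ ≡ 0.
  x = λ² - 5 - 2 = 0 - 7 ≡ 6; y = λ·(5 - 6) - 10 ≡ 3. → (6, 3)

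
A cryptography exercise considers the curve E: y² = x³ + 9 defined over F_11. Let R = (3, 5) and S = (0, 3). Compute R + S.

(6, 4)

(3, 5) + (0, 3). λ = (3 - 5)/(0 - 3) ≡ 9/8 mod 11. 8⁻¹ ≡ 7 (mod 11) since 8·7 = 56 ≡ 1, so λ ≡ 8.
  x = λ² - 3 - 0 = 64 - 3 ≡ 6; y = λ·(3 - 6) - 5 ≡ 4. → (6, 4)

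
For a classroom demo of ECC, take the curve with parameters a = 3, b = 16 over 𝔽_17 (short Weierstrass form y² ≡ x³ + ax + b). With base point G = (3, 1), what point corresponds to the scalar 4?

(13, 5)

Double-and-add on 4 = (100)₂. Start with G = (3, 1) for the leading 1-bit.
double: tangent at (3, 1): λ = (3·3² + 3)/(2·1) ≡ 13/2. 2⁻¹ ≡ 9 (mod 17) since 2·9 = 18 ≡ 1, so λ ≡ 13·9 ≡ 15.
  x = λ² - 3 - 3 = 225 - 6 ≡ 15; y = λ·(3 - 15) - 1 ≡ 6. → (15, 6)
double: tangent at (15, 6): λ = (3·15² + 3)/(2·6) ≡ 15/12. 12⁻¹ ≡ 10 (mod 17), so λ ≡ 15·10 ≡ 14.
  x = λ² - 15 - 15 = 196 - 30 ≡ 13; y = λ·(15 - 13) - 6 ≡ 5. → (13, 5)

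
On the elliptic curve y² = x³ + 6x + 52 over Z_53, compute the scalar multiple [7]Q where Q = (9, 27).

Repeated addition: build up to 7Q.
2Q: tangent at (9, 27): λ = (3·9² + 6)/(2·27) ≡ 37/1. 1⁻¹ ≡ 1 (mod 53), so λ ≡ 37·1 ≡ 37.
  x = λ² - 9 - 9 = 1369 - 18 ≡ 26; y = λ·(9 - 26) - 27 ≡ 33. → (26, 33)
3Q: (26, 33) + (9, 27). λ = (27 - 33)/(9 - 26) ≡ 47/36 mod 53. 36⁻¹ ≡ 28 (mod 53), so λ ≡ 44.
  x = λ² - 26 - 9 = 1936 - 35 ≡ 46; y = λ·(26 - 46) - 33 ≡ 41. → (46, 41)
4Q: (46, 41) + (9, 27). λ = (27 - 41)/(9 - 46) ≡ 39/16 mod 53. 16⁻¹ ≡ 10 (mod 53), so λ ≡ 19.
  x = λ² - 46 - 9 = 361 - 55 ≡ 41; y = λ·(46 - 41) - 41 ≡ 1. → (41, 1)
5Q: (41, 1) + (9, 27). λ = (27 - 1)/(9 - 41) ≡ 26/21 mod 53. 21⁻¹ ≡ 48 (mod 53) since 21·48 = 1008 ≡ 1, so λ ≡ 29.
  x = λ² - 41 - 9 = 841 - 50 ≡ 49; y = λ·(41 - 49) - 1 ≡ 32. → (49, 32)
6Q: (49, 32) + (9, 27). λ = (27 - 32)/(9 - 49) ≡ 48/13 mod 53. 13⁻¹ ≡ 49 (mod 53) since 13·49 = 637 ≡ 1, so λ ≡ 20.
  x = λ² - 49 - 9 = 400 - 58 ≡ 24; y = λ·(49 - 24) - 32 ≡ 44. → (24, 44)
7Q: (24, 44) + (9, 27). λ = (27 - 44)/(9 - 24) ≡ 36/38 mod 53. 38⁻¹ ≡ 7 (mod 53), so λ ≡ 40.
  x = λ² - 24 - 9 = 1600 - 33 ≡ 30; y = λ·(24 - 30) - 44 ≡ 34. → (30, 34)

(30, 34)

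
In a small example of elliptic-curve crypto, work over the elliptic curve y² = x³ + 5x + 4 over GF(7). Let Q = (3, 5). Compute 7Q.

(4, 2)

Double-and-add on 7 = (111)₂. Start with Q = (3, 5) for the leading 1-bit.
double: tangent at (3, 5): λ = (3·3² + 5)/(2·5) ≡ 4/3. 3⁻¹ ≡ 5 (mod 7), so λ ≡ 4·5 ≡ 6.
  x = λ² - 3 - 3 = 36 - 6 ≡ 2; y = λ·(3 - 2) - 5 ≡ 1. → (2, 1)
add Q: (2, 1) + (3, 5). λ = (5 - 1)/(3 - 2) ≡ 4/1 mod 7. 1⁻¹ ≡ 1 (mod 7) since 1·1 = 1 ≡ 1, so λ ≡ 4.
  x = λ² - 2 - 3 = 16 - 5 ≡ 4; y = λ·(2 - 4) - 1 ≡ 5. → (4, 5)
double: tangent at (4, 5): λ = (3·4² + 5)/(2·5) ≡ 4/3. 3⁻¹ ≡ 5 (mod 7) since 3·5 = 15 ≡ 1, so λ ≡ 4·5 ≡ 6.
  x = λ² - 4 - 4 = 36 - 8 ≡ 0; y = λ·(4 - 0) - 5 ≡ 5. → (0, 5)
add Q: (0, 5) + (3, 5). λ = (5 - 5)/(3 - 0) ≡ 0/3 mod 7. 3⁻¹ ≡ 5 (mod 7) since 3·5 = 15 ≡ 1, so λ ≡ 0.
  x = λ² - 0 - 3 = 0 - 3 ≡ 4; y = λ·(0 - 4) - 5 ≡ 2. → (4, 2)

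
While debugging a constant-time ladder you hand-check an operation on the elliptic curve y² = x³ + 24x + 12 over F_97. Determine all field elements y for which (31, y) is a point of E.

34, 63

x³ + 24x + 12 = 30547 ≡ 89 (mod 97).
Square roots of 89 mod 97: 34 and 63 (since 34² = 1156 ≡ 89).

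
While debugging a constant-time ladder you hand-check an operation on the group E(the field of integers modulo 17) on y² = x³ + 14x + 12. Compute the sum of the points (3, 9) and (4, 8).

(11, 16)

(3, 9) + (4, 8). λ = (8 - 9)/(4 - 3) ≡ 16/1 mod 17. 1⁻¹ ≡ 1 (mod 17), so λ ≡ 16.
  x = λ² - 3 - 4 = 256 - 7 ≡ 11; y = λ·(3 - 11) - 9 ≡ 16. → (11, 16)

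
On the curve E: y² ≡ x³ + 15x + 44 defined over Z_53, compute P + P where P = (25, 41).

tangent at (25, 41): λ = (3·25² + 15)/(2·41) ≡ 35/29. 29⁻¹ ≡ 11 (mod 53) since 29·11 = 319 ≡ 1, so λ ≡ 35·11 ≡ 14.
  x = λ² - 25 - 25 = 196 - 50 ≡ 40; y = λ·(25 - 40) - 41 ≡ 14. → (40, 14)

(40, 14)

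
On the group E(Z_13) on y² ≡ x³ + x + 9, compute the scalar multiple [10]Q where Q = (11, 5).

(6, 6)

Double-and-add on 10 = (1010)₂. Start with Q = (11, 5) for the leading 1-bit.
double: tangent at (11, 5): λ = (3·11² + 1)/(2·5) ≡ 0/10. 10⁻¹ ≡ 4 (mod 13), so λ ≡ 0·4 ≡ 0.
  x = λ² - 11 - 11 = 0 - 22 ≡ 4; y = λ·(11 - 4) - 5 ≡ 8. → (4, 8)
double: tangent at (4, 8): λ = (3·4² + 1)/(2·8) ≡ 10/3. 3⁻¹ ≡ 9 (mod 13) since 3·9 = 27 ≡ 1, so λ ≡ 10·9 ≡ 12.
  x = λ² - 4 - 4 = 144 - 8 ≡ 6; y = λ·(4 - 6) - 8 ≡ 7. → (6, 7)
add Q: (6, 7) + (11, 5). λ = (5 - 7)/(11 - 6) ≡ 11/5 mod 13. 5⁻¹ ≡ 8 (mod 13), so λ ≡ 10.
  x = λ² - 6 - 11 = 100 - 17 ≡ 5; y = λ·(6 - 5) - 7 ≡ 3. → (5, 3)
double: tangent at (5, 3): λ = (3·5² + 1)/(2·3) ≡ 11/6. 6⁻¹ ≡ 11 (mod 13), so λ ≡ 11·11 ≡ 4.
  x = λ² - 5 - 5 = 16 - 10 ≡ 6; y = λ·(5 - 6) - 3 ≡ 6. → (6, 6)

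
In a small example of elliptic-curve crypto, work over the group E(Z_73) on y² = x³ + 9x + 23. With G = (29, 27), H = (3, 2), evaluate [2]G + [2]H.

(43, 37)

First 2G:
Repeated addition: build up to 2G.
2G: tangent at (29, 27): λ = (3·29² + 9)/(2·27) ≡ 50/54. 54⁻¹ ≡ 23 (mod 73), so λ ≡ 50·23 ≡ 55.
  x = λ² - 29 - 29 = 3025 - 58 ≡ 47; y = λ·(29 - 47) - 27 ≡ 5. → (47, 5)
2G = (47, 5).
Next 2H:
Repeated addition: build up to 2H.
2H: tangent at (3, 2): λ = (3·3² + 9)/(2·2) ≡ 36/4. 4⁻¹ ≡ 55 (mod 73), so λ ≡ 36·55 ≡ 9.
  x = λ² - 3 - 3 = 81 - 6 ≡ 2; y = λ·(3 - 2) - 2 ≡ 7. → (2, 7)
2H = (2, 7).
Finally 2G + 2H:
(47, 5) + (2, 7). λ = (7 - 5)/(2 - 47) ≡ 2/28 mod 73. 28⁻¹ ≡ 60 (mod 73), so λ ≡ 47.
  x = λ² - 47 - 2 = 2209 - 49 ≡ 43; y = λ·(47 - 43) - 5 ≡ 37. → (43, 37)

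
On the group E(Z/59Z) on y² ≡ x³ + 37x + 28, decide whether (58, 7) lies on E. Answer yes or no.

yes

y² = 7² ≡ 49; x³ + 37x + 28 = 197286 ≡ 49 (mod 59). 49 = 49.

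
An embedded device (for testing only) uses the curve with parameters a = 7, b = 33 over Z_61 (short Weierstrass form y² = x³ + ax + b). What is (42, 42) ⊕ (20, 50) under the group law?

(42, 42) + (20, 50). λ = (50 - 42)/(20 - 42) ≡ 8/39 mod 61. 39⁻¹ ≡ 36 (mod 61) since 39·36 = 1404 ≡ 1, so λ ≡ 44.
  x = λ² - 42 - 20 = 1936 - 62 ≡ 44; y = λ·(42 - 44) - 42 ≡ 53. → (44, 53)

(44, 53)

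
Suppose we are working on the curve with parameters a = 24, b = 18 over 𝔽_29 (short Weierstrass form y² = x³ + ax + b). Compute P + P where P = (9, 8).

tangent at (9, 8): λ = (3·9² + 24)/(2·8) ≡ 6/16. 16⁻¹ ≡ 20 (mod 29) since 16·20 = 320 ≡ 1, so λ ≡ 6·20 ≡ 4.
  x = λ² - 9 - 9 = 16 - 18 ≡ 27; y = λ·(9 - 27) - 8 ≡ 7. → (27, 7)

(27, 7)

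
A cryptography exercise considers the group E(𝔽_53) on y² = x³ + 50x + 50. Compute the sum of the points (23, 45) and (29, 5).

(16, 32)

(23, 45) + (29, 5). λ = (5 - 45)/(29 - 23) ≡ 13/6 mod 53. 6⁻¹ ≡ 9 (mod 53), so λ ≡ 11.
  x = λ² - 23 - 29 = 121 - 52 ≡ 16; y = λ·(23 - 16) - 45 ≡ 32. → (16, 32)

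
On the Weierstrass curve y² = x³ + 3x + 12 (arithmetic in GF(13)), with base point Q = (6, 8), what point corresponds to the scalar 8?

(6, 5)

Double-and-add on 8 = (1000)₂. Start with Q = (6, 8) for the leading 1-bit.
double: tangent at (6, 8): λ = (3·6² + 3)/(2·8) ≡ 7/3. 3⁻¹ ≡ 9 (mod 13) since 3·9 = 27 ≡ 1, so λ ≡ 7·9 ≡ 11.
  x = λ² - 6 - 6 = 121 - 12 ≡ 5; y = λ·(6 - 5) - 8 ≡ 3. → (5, 3)
double: tangent at (5, 3): λ = (3·5² + 3)/(2·3) ≡ 0/6. 6⁻¹ ≡ 11 (mod 13) since 6·11 = 66 ≡ 1, so λ ≡ 0·11 ≡ 0.
  x = λ² - 5 - 5 = 0 - 10 ≡ 3; y = λ·(5 - 3) - 3 ≡ 10. → (3, 10)
double: tangent at (3, 10): λ = (3·3² + 3)/(2·10) ≡ 4/7. 7⁻¹ ≡ 2 (mod 13), so λ ≡ 4·2 ≡ 8.
  x = λ² - 3 - 3 = 64 - 6 ≡ 6; y = λ·(3 - 6) - 10 ≡ 5. → (6, 5)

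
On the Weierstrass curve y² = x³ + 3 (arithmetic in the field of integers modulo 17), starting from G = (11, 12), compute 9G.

O

Double-and-add on 9 = (1001)₂. Start with G = (11, 12) for the leading 1-bit.
double: tangent at (11, 12): λ = (3·11² + 0)/(2·12) ≡ 6/7. 7⁻¹ ≡ 5 (mod 17), so λ ≡ 6·5 ≡ 13.
  x = λ² - 11 - 11 = 169 - 22 ≡ 11; y = λ·(11 - 11) - 12 ≡ 5. → (11, 5)
double: tangent at (11, 5): λ = (3·11² + 0)/(2·5) ≡ 6/10. 10⁻¹ ≡ 12 (mod 17), so λ ≡ 6·12 ≡ 4.
  x = λ² - 11 - 11 = 16 - 22 ≡ 11; y = λ·(11 - 11) - 5 ≡ 12. → (11, 12)
double: tangent at (11, 12): λ = (3·11² + 0)/(2·12) ≡ 6/7. 7⁻¹ ≡ 5 (mod 17), so λ ≡ 6·5 ≡ 13.
  x = λ² - 11 - 11 = 169 - 22 ≡ 11; y = λ·(11 - 11) - 12 ≡ 5. → (11, 5)
add G: (11, 5) + (11, 12): same x and y₁ ≡ -y₂, so the sum is O.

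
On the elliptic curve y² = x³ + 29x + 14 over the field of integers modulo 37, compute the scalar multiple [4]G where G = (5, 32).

Double-and-add on 4 = (100)₂. Start with G = (5, 32) for the leading 1-bit.
double: tangent at (5, 32): λ = (3·5² + 29)/(2·32) ≡ 30/27. 27⁻¹ ≡ 11 (mod 37) since 27·11 = 297 ≡ 1, so λ ≡ 30·11 ≡ 34.
  x = λ² - 5 - 5 = 1156 - 10 ≡ 36; y = λ·(5 - 36) - 32 ≡ 24. → (36, 24)
double: tangent at (36, 24): λ = (3·36² + 29)/(2·24) ≡ 32/11. 11⁻¹ ≡ 27 (mod 37), so λ ≡ 32·27 ≡ 13.
  x = λ² - 36 - 36 = 169 - 72 ≡ 23; y = λ·(36 - 23) - 24 ≡ 34. → (23, 34)

(23, 34)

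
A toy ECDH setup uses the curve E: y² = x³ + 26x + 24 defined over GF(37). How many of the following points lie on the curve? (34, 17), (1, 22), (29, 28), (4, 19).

2

(34, 17): 17² ≡ 30, rhs ≡ 30 → on.
(1, 22): 22² ≡ 3, rhs ≡ 14 → off.
(29, 28): 28² ≡ 7, rhs ≡ 7 → on.
(4, 19): 19² ≡ 28, rhs ≡ 7 → off.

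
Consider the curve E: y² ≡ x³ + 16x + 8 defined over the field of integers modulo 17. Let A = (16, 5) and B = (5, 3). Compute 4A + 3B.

(5, 3)

First 4A:
Repeated addition: build up to 4A.
2A: tangent at (16, 5): λ = (3·16² + 16)/(2·5) ≡ 2/10. 10⁻¹ ≡ 12 (mod 17) since 10·12 = 120 ≡ 1, so λ ≡ 2·12 ≡ 7.
  x = λ² - 16 - 16 = 49 - 32 ≡ 0; y = λ·(16 - 0) - 5 ≡ 5. → (0, 5)
3A: (0, 5) + (16, 5). λ = (5 - 5)/(16 - 0) ≡ 0/16 mod 17. 16⁻¹ ≡ 16 (mod 17), so λ ≡ 0.
  x = λ² - 0 - 16 = 0 - 16 ≡ 1; y = λ·(0 - 1) - 5 ≡ 12. → (1, 12)
4A: (1, 12) + (16, 5). λ = (5 - 12)/(16 - 1) ≡ 10/15 mod 17. 15⁻¹ ≡ 8 (mod 17) since 15·8 = 120 ≡ 1, so λ ≡ 12.
  x = λ² - 1 - 16 = 144 - 17 ≡ 8; y = λ·(1 - 8) - 12 ≡ 6. → (8, 6)
4A = (8, 6).
Next 3B:
Repeated addition: build up to 3B.
2B: tangent at (5, 3): λ = (3·5² + 16)/(2·3) ≡ 6/6. 6⁻¹ ≡ 3 (mod 17), so λ ≡ 6·3 ≡ 1.
  x = λ² - 5 - 5 = 1 - 10 ≡ 8; y = λ·(5 - 8) - 3 ≡ 11. → (8, 11)
3B: (8, 11) + (5, 3). λ = (3 - 11)/(5 - 8) ≡ 9/14 mod 17. 14⁻¹ ≡ 11 (mod 17) since 14·11 = 154 ≡ 1, so λ ≡ 14.
  x = λ² - 8 - 5 = 196 - 13 ≡ 13; y = λ·(8 - 13) - 11 ≡ 4. → (13, 4)
3B = (13, 4).
Finally 4A + 3B:
(8, 6) + (13, 4). λ = (4 - 6)/(13 - 8) ≡ 15/5 mod 17. 5⁻¹ ≡ 7 (mod 17) since 5·7 = 35 ≡ 1, so λ ≡ 3.
  x = λ² - 8 - 13 = 9 - 21 ≡ 5; y = λ·(8 - 5) - 6 ≡ 3. → (5, 3)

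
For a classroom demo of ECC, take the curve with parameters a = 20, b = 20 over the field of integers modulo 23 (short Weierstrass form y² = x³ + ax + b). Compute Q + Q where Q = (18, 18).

(14, 13)

tangent at (18, 18): λ = (3·18² + 20)/(2·18) ≡ 3/13. 13⁻¹ ≡ 16 (mod 23), so λ ≡ 3·16 ≡ 2.
  x = λ² - 18 - 18 = 4 - 36 ≡ 14; y = λ·(18 - 14) - 18 ≡ 13. → (14, 13)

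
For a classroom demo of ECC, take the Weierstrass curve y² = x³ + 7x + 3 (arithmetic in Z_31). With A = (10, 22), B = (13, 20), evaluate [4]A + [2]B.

(5, 16)

First 4A:
Repeated addition: build up to 4A.
2A: tangent at (10, 22): λ = (3·10² + 7)/(2·22) ≡ 28/13. 13⁻¹ ≡ 12 (mod 31) since 13·12 = 156 ≡ 1, so λ ≡ 28·12 ≡ 26.
  x = λ² - 10 - 10 = 676 - 20 ≡ 5; y = λ·(10 - 5) - 22 ≡ 15. → (5, 15)
3A: (5, 15) + (10, 22). λ = (22 - 15)/(10 - 5) ≡ 7/5 mod 31. 5⁻¹ ≡ 25 (mod 31), so λ ≡ 20.
  x = λ² - 5 - 10 = 400 - 15 ≡ 13; y = λ·(5 - 13) - 15 ≡ 11. → (13, 11)
4A: (13, 11) + (10, 22). λ = (22 - 11)/(10 - 13) ≡ 11/28 mod 31. 28⁻¹ ≡ 10 (mod 31), so λ ≡ 17.
  x = λ² - 13 - 10 = 289 - 23 ≡ 18; y = λ·(13 - 18) - 11 ≡ 28. → (18, 28)
4A = (18, 28).
Next 2B:
Repeated addition: build up to 2B.
2B: tangent at (13, 20): λ = (3·13² + 7)/(2·20) ≡ 18/9. 9⁻¹ ≡ 7 (mod 31) since 9·7 = 63 ≡ 1, so λ ≡ 18·7 ≡ 2.
  x = λ² - 13 - 13 = 4 - 26 ≡ 9; y = λ·(13 - 9) - 20 ≡ 19. → (9, 19)
2B = (9, 19).
Finally 4A + 2B:
(18, 28) + (9, 19). λ = (19 - 28)/(9 - 18) ≡ 22/22 mod 31. 22⁻¹ ≡ 24 (mod 31) since 22·24 = 528 ≡ 1, so λ ≡ 1.
  x = λ² - 18 - 9 = 1 - 27 ≡ 5; y = λ·(18 - 5) - 28 ≡ 16. → (5, 16)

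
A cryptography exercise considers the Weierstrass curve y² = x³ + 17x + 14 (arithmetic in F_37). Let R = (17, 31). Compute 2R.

tangent at (17, 31): λ = (3·17² + 17)/(2·31) ≡ 33/25. 25⁻¹ ≡ 3 (mod 37), so λ ≡ 33·3 ≡ 25.
  x = λ² - 17 - 17 = 625 - 34 ≡ 36; y = λ·(17 - 36) - 31 ≡ 12. → (36, 12)

(36, 12)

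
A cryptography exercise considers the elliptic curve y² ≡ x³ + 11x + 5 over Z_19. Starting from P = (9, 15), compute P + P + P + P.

Double-and-add on 4 = (100)₂. Start with P = (9, 15) for the leading 1-bit.
double: tangent at (9, 15): λ = (3·9² + 11)/(2·15) ≡ 7/11. 11⁻¹ ≡ 7 (mod 19) since 11·7 = 77 ≡ 1, so λ ≡ 7·7 ≡ 11.
  x = λ² - 9 - 9 = 121 - 18 ≡ 8; y = λ·(9 - 8) - 15 ≡ 15. → (8, 15)
double: tangent at (8, 15): λ = (3·8² + 11)/(2·15) ≡ 13/11. 11⁻¹ ≡ 7 (mod 19) since 11·7 = 77 ≡ 1, so λ ≡ 13·7 ≡ 15.
  x = λ² - 8 - 8 = 225 - 16 ≡ 0; y = λ·(8 - 0) - 15 ≡ 10. → (0, 10)

(0, 10)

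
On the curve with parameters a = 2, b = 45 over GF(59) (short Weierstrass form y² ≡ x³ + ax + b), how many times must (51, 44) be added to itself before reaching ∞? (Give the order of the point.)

3

2P: tangent at (51, 44): λ = (3·51² + 2)/(2·44) ≡ 17/29. 29⁻¹ ≡ 57 (mod 59) since 29·57 = 1653 ≡ 1, so λ ≡ 17·57 ≡ 25.
  x = λ² - 51 - 51 = 625 - 102 ≡ 51; y = λ·(51 - 51) - 44 ≡ 15. → (51, 15)
3P: (51, 15) + (51, 44): same x and y₁ ≡ -y₂, so the sum is ∞.
3P = ∞, so the order is 3.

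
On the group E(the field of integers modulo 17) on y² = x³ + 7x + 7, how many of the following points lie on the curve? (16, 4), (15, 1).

1

(16, 4): 4² ≡ 16, rhs ≡ 16 → on.
(15, 1): 1² ≡ 1, rhs ≡ 2 → off.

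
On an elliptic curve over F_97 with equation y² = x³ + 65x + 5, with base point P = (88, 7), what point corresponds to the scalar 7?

Repeated addition: build up to 7P.
2P: tangent at (88, 7): λ = (3·88² + 65)/(2·7) ≡ 17/14. 14⁻¹ ≡ 7 (mod 97), so λ ≡ 17·7 ≡ 22.
  x = λ² - 88 - 88 = 484 - 176 ≡ 17; y = λ·(88 - 17) - 7 ≡ 3. → (17, 3)
3P: (17, 3) + (88, 7). λ = (7 - 3)/(88 - 17) ≡ 4/71 mod 97. 71⁻¹ ≡ 41 (mod 97) since 71·41 = 2911 ≡ 1, so λ ≡ 67.
  x = λ² - 17 - 88 = 4489 - 105 ≡ 19; y = λ·(17 - 19) - 3 ≡ 57. → (19, 57)
4P: (19, 57) + (88, 7). λ = (7 - 57)/(88 - 19) ≡ 47/69 mod 97. 69⁻¹ ≡ 45 (mod 97) since 69·45 = 3105 ≡ 1, so λ ≡ 78.
  x = λ² - 19 - 88 = 6084 - 107 ≡ 60; y = λ·(19 - 60) - 57 ≡ 43. → (60, 43)
5P: (60, 43) + (88, 7). λ = (7 - 43)/(88 - 60) ≡ 61/28 mod 97. 28⁻¹ ≡ 52 (mod 97), so λ ≡ 68.
  x = λ² - 60 - 88 = 4624 - 148 ≡ 14; y = λ·(60 - 14) - 43 ≡ 78. → (14, 78)
6P: (14, 78) + (88, 7). λ = (7 - 78)/(88 - 14) ≡ 26/74 mod 97. 74⁻¹ ≡ 59 (mod 97), so λ ≡ 79.
  x = λ² - 14 - 88 = 6241 - 102 ≡ 28; y = λ·(14 - 28) - 78 ≡ 77. → (28, 77)
7P: (28, 77) + (88, 7). λ = (7 - 77)/(88 - 28) ≡ 27/60 mod 97. 60⁻¹ ≡ 76 (mod 97), so λ ≡ 15.
  x = λ² - 28 - 88 = 225 - 116 ≡ 12; y = λ·(28 - 12) - 77 ≡ 66. → (12, 66)

(12, 66)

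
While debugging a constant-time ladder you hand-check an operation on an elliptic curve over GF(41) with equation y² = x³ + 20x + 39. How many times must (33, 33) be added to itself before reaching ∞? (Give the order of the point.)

5

2P: tangent at (33, 33): λ = (3·33² + 20)/(2·33) ≡ 7/25. 25⁻¹ ≡ 23 (mod 41) since 25·23 = 575 ≡ 1, so λ ≡ 7·23 ≡ 38.
  x = λ² - 33 - 33 = 1444 - 66 ≡ 25; y = λ·(33 - 25) - 33 ≡ 25. → (25, 25)
3P: (25, 25) + (33, 33). λ = (33 - 25)/(33 - 25) ≡ 8/8 mod 41. 8⁻¹ ≡ 36 (mod 41), so λ ≡ 1.
  x = λ² - 25 - 33 = 1 - 58 ≡ 25; y = λ·(25 - 25) - 25 ≡ 16. → (25, 16)
4P: (25, 16) + (33, 33). λ = (33 - 16)/(33 - 25) ≡ 17/8 mod 41. 8⁻¹ ≡ 36 (mod 41) since 8·36 = 288 ≡ 1, so λ ≡ 38.
  x = λ² - 25 - 33 = 1444 - 58 ≡ 33; y = λ·(25 - 33) - 16 ≡ 8. → (33, 8)
5P: (33, 8) + (33, 33): same x and y₁ ≡ -y₂, so the sum is ∞.
5P = ∞, so the order is 5.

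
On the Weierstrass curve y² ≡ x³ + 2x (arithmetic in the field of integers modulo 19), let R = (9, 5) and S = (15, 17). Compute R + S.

(9, 5) + (15, 17). λ = (17 - 5)/(15 - 9) ≡ 12/6 mod 19. 6⁻¹ ≡ 16 (mod 19), so λ ≡ 2.
  x = λ² - 9 - 15 = 4 - 24 ≡ 18; y = λ·(9 - 18) - 5 ≡ 15. → (18, 15)

(18, 15)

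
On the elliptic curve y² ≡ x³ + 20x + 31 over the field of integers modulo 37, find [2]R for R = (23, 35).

(7, 12)

tangent at (23, 35): λ = (3·23² + 20)/(2·35) ≡ 16/33. 33⁻¹ ≡ 9 (mod 37), so λ ≡ 16·9 ≡ 33.
  x = λ² - 23 - 23 = 1089 - 46 ≡ 7; y = λ·(23 - 7) - 35 ≡ 12. → (7, 12)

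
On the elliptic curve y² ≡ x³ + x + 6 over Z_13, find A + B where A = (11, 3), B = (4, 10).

(12, 11)

(11, 3) + (4, 10). λ = (10 - 3)/(4 - 11) ≡ 7/6 mod 13. 6⁻¹ ≡ 11 (mod 13) since 6·11 = 66 ≡ 1, so λ ≡ 12.
  x = λ² - 11 - 4 = 144 - 15 ≡ 12; y = λ·(11 - 12) - 3 ≡ 11. → (12, 11)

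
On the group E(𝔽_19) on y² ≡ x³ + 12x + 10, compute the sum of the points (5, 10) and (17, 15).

(1, 17)

(5, 10) + (17, 15). λ = (15 - 10)/(17 - 5) ≡ 5/12 mod 19. 12⁻¹ ≡ 8 (mod 19) since 12·8 = 96 ≡ 1, so λ ≡ 2.
  x = λ² - 5 - 17 = 4 - 22 ≡ 1; y = λ·(5 - 1) - 10 ≡ 17. → (1, 17)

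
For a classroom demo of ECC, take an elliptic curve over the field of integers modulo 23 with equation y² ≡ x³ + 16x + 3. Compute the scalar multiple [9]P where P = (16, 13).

Double-and-add on 9 = (1001)₂. Start with P = (16, 13) for the leading 1-bit.
double: tangent at (16, 13): λ = (3·16² + 16)/(2·13) ≡ 2/3. 3⁻¹ ≡ 8 (mod 23), so λ ≡ 2·8 ≡ 16.
  x = λ² - 16 - 16 = 256 - 32 ≡ 17; y = λ·(16 - 17) - 13 ≡ 17. → (17, 17)
double: tangent at (17, 17): λ = (3·17² + 16)/(2·17) ≡ 9/11. 11⁻¹ ≡ 21 (mod 23) since 11·21 = 231 ≡ 1, so λ ≡ 9·21 ≡ 5.
  x = λ² - 17 - 17 = 25 - 34 ≡ 14; y = λ·(17 - 14) - 17 ≡ 21. → (14, 21)
double: tangent at (14, 21): λ = (3·14² + 16)/(2·21) ≡ 6/19. 19⁻¹ ≡ 17 (mod 23), so λ ≡ 6·17 ≡ 10.
  x = λ² - 14 - 14 = 100 - 28 ≡ 3; y = λ·(14 - 3) - 21 ≡ 20. → (3, 20)
add P: (3, 20) + (16, 13). λ = (13 - 20)/(16 - 3) ≡ 16/13 mod 23. 13⁻¹ ≡ 16 (mod 23), so λ ≡ 3.
  x = λ² - 3 - 16 = 9 - 19 ≡ 13; y = λ·(3 - 13) - 20 ≡ 19. → (13, 19)

(13, 19)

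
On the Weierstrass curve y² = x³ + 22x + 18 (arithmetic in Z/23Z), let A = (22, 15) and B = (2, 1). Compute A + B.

(22, 15) + (2, 1). λ = (1 - 15)/(2 - 22) ≡ 9/3 mod 23. 3⁻¹ ≡ 8 (mod 23) since 3·8 = 24 ≡ 1, so λ ≡ 3.
  x = λ² - 22 - 2 = 9 - 24 ≡ 8; y = λ·(22 - 8) - 15 ≡ 4. → (8, 4)

(8, 4)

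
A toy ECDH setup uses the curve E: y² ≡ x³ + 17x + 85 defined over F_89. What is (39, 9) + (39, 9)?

tangent at (39, 9): λ = (3·39² + 17)/(2·9) ≡ 41/18. 18⁻¹ ≡ 5 (mod 89) since 18·5 = 90 ≡ 1, so λ ≡ 41·5 ≡ 27.
  x = λ² - 39 - 39 = 729 - 78 ≡ 28; y = λ·(39 - 28) - 9 ≡ 21. → (28, 21)

(28, 21)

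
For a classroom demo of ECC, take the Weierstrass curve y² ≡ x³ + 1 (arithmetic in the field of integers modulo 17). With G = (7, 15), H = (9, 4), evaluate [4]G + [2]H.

First 4G:
Repeated addition: build up to 4G.
2G: tangent at (7, 15): λ = (3·7² + 0)/(2·15) ≡ 11/13. 13⁻¹ ≡ 4 (mod 17), so λ ≡ 11·4 ≡ 10.
  x = λ² - 7 - 7 = 100 - 14 ≡ 1; y = λ·(7 - 1) - 15 ≡ 11. → (1, 11)
3G: (1, 11) + (7, 15). λ = (15 - 11)/(7 - 1) ≡ 4/6 mod 17. 6⁻¹ ≡ 3 (mod 17) since 6·3 = 18 ≡ 1, so λ ≡ 12.
  x = λ² - 1 - 7 = 144 - 8 ≡ 0; y = λ·(1 - 0) - 11 ≡ 1. → (0, 1)
4G: (0, 1) + (7, 15). λ = (15 - 1)/(7 - 0) ≡ 14/7 mod 17. 7⁻¹ ≡ 5 (mod 17) since 7·5 = 35 ≡ 1, so λ ≡ 2.
  x = λ² - 0 - 7 = 4 - 7 ≡ 14; y = λ·(0 - 14) - 1 ≡ 5. → (14, 5)
4G = (14, 5).
Next 2H:
Repeated addition: build up to 2H.
2H: tangent at (9, 4): λ = (3·9² + 0)/(2·4) ≡ 5/8. 8⁻¹ ≡ 15 (mod 17), so λ ≡ 5·15 ≡ 7.
  x = λ² - 9 - 9 = 49 - 18 ≡ 14; y = λ·(9 - 14) - 4 ≡ 12. → (14, 12)
2H = (14, 12).
Finally 4G + 2H:
(14, 5) + (14, 12): same x and y₁ ≡ -y₂, so the sum is 𝒪.

O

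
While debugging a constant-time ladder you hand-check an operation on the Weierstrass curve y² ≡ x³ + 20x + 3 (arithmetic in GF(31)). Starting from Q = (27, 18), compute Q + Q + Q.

(3, 20)

Repeated addition: build up to 3Q.
2Q: tangent at (27, 18): λ = (3·27² + 20)/(2·18) ≡ 6/5. 5⁻¹ ≡ 25 (mod 31), so λ ≡ 6·25 ≡ 26.
  x = λ² - 27 - 27 = 676 - 54 ≡ 2; y = λ·(27 - 2) - 18 ≡ 12. → (2, 12)
3Q: (2, 12) + (27, 18). λ = (18 - 12)/(27 - 2) ≡ 6/25 mod 31. 25⁻¹ ≡ 5 (mod 31) since 25·5 = 125 ≡ 1, so λ ≡ 30.
  x = λ² - 2 - 27 = 900 - 29 ≡ 3; y = λ·(2 - 3) - 12 ≡ 20. → (3, 20)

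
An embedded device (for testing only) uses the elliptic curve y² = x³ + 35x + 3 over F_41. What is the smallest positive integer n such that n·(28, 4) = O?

2P: tangent at (28, 4): λ = (3·28² + 35)/(2·4) ≡ 9/8. 8⁻¹ ≡ 36 (mod 41), so λ ≡ 9·36 ≡ 37.
  x = λ² - 28 - 28 = 1369 - 56 ≡ 1; y = λ·(28 - 1) - 4 ≡ 11. → (1, 11)
3P: (1, 11) + (28, 4). λ = (4 - 11)/(28 - 1) ≡ 34/27 mod 41. 27⁻¹ ≡ 38 (mod 41) since 27·38 = 1026 ≡ 1, so λ ≡ 21.
  x = λ² - 1 - 28 = 441 - 29 ≡ 2; y = λ·(1 - 2) - 11 ≡ 9. → (2, 9)
4P: (2, 9) + (28, 4). λ = (4 - 9)/(28 - 2) ≡ 36/26 mod 41. 26⁻¹ ≡ 30 (mod 41), so λ ≡ 14.
  x = λ² - 2 - 28 = 196 - 30 ≡ 2; y = λ·(2 - 2) - 9 ≡ 32. → (2, 32)
5P: (2, 32) + (28, 4). λ = (4 - 32)/(28 - 2) ≡ 13/26 mod 41. 26⁻¹ ≡ 30 (mod 41) since 26·30 = 780 ≡ 1, so λ ≡ 21.
  x = λ² - 2 - 28 = 441 - 30 ≡ 1; y = λ·(2 - 1) - 32 ≡ 30. → (1, 30)
6P: (1, 30) + (28, 4). λ = (4 - 30)/(28 - 1) ≡ 15/27 mod 41. 27⁻¹ ≡ 38 (mod 41), so λ ≡ 37.
  x = λ² - 1 - 28 = 1369 - 29 ≡ 28; y = λ·(1 - 28) - 30 ≡ 37. → (28, 37)
7P: (28, 37) + (28, 4): same x and y₁ ≡ -y₂, so the sum is O.
7P = O, so the order is 7.

7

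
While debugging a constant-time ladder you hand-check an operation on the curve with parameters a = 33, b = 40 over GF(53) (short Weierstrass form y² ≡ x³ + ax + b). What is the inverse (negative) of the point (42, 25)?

-(42, 25) = (42, -25 mod 53) = (42, 28).

(42, 28)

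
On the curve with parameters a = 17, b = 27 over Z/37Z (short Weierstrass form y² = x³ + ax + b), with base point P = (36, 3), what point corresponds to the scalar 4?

(8, 34)

Double-and-add on 4 = (100)₂. Start with P = (36, 3) for the leading 1-bit.
double: tangent at (36, 3): λ = (3·36² + 17)/(2·3) ≡ 20/6. 6⁻¹ ≡ 31 (mod 37) since 6·31 = 186 ≡ 1, so λ ≡ 20·31 ≡ 28.
  x = λ² - 36 - 36 = 784 - 72 ≡ 9; y = λ·(36 - 9) - 3 ≡ 13. → (9, 13)
double: tangent at (9, 13): λ = (3·9² + 17)/(2·13) ≡ 1/26. 26⁻¹ ≡ 10 (mod 37) since 26·10 = 260 ≡ 1, so λ ≡ 1·10 ≡ 10.
  x = λ² - 9 - 9 = 100 - 18 ≡ 8; y = λ·(9 - 8) - 13 ≡ 34. → (8, 34)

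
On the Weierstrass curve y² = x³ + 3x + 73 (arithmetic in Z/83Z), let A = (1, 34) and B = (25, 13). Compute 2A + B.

First 2A:
Repeated addition: build up to 2A.
2A: tangent at (1, 34): λ = (3·1² + 3)/(2·34) ≡ 6/68. 68⁻¹ ≡ 11 (mod 83) since 68·11 = 748 ≡ 1, so λ ≡ 6·11 ≡ 66.
  x = λ² - 1 - 1 = 4356 - 2 ≡ 38; y = λ·(1 - 38) - 34 ≡ 14. → (38, 14)
2A = (38, 14).
Finally 2A + B:
(38, 14) + (25, 13). λ = (13 - 14)/(25 - 38) ≡ 82/70 mod 83. 70⁻¹ ≡ 51 (mod 83), so λ ≡ 32.
  x = λ² - 38 - 25 = 1024 - 63 ≡ 48; y = λ·(38 - 48) - 14 ≡ 81. → (48, 81)

(48, 81)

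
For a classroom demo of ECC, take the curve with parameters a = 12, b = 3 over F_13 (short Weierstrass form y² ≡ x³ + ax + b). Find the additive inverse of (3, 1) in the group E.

(3, 12)

-(3, 1) = (3, -1 mod 13) = (3, 12).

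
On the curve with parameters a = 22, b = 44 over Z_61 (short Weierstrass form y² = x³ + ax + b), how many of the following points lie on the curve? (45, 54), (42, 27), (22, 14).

(45, 54): 54² ≡ 49, rhs ≡ 49 → on.
(42, 27): 27² ≡ 58, rhs ≡ 26 → off.
(22, 14): 14² ≡ 13, rhs ≡ 13 → on.

2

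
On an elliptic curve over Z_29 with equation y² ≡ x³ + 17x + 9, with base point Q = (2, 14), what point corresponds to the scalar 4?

(28, 22)

Double-and-add on 4 = (100)₂. Start with Q = (2, 14) for the leading 1-bit.
double: tangent at (2, 14): λ = (3·2² + 17)/(2·14) ≡ 0/28. 28⁻¹ ≡ 28 (mod 29), so λ ≡ 0·28 ≡ 0.
  x = λ² - 2 - 2 = 0 - 4 ≡ 25; y = λ·(2 - 25) - 14 ≡ 15. → (25, 15)
double: tangent at (25, 15): λ = (3·25² + 17)/(2·15) ≡ 7/1. 1⁻¹ ≡ 1 (mod 29), so λ ≡ 7·1 ≡ 7.
  x = λ² - 25 - 25 = 49 - 50 ≡ 28; y = λ·(25 - 28) - 15 ≡ 22. → (28, 22)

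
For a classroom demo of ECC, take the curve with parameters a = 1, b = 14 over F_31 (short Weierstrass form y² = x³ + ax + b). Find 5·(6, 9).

Write Q = (6, 9).
Repeated addition: build up to 5Q.
2Q: tangent at (6, 9): λ = (3·6² + 1)/(2·9) ≡ 16/18. 18⁻¹ ≡ 19 (mod 31) since 18·19 = 342 ≡ 1, so λ ≡ 16·19 ≡ 25.
  x = λ² - 6 - 6 = 625 - 12 ≡ 24; y = λ·(6 - 24) - 9 ≡ 6. → (24, 6)
3Q: (24, 6) + (6, 9). λ = (9 - 6)/(6 - 24) ≡ 3/13 mod 31. 13⁻¹ ≡ 12 (mod 31), so λ ≡ 5.
  x = λ² - 24 - 6 = 25 - 30 ≡ 26; y = λ·(24 - 26) - 6 ≡ 15. → (26, 15)
4Q: (26, 15) + (6, 9). λ = (9 - 15)/(6 - 26) ≡ 25/11 mod 31. 11⁻¹ ≡ 17 (mod 31), so λ ≡ 22.
  x = λ² - 26 - 6 = 484 - 32 ≡ 18; y = λ·(26 - 18) - 15 ≡ 6. → (18, 6)
5Q: (18, 6) + (6, 9). λ = (9 - 6)/(6 - 18) ≡ 3/19 mod 31. 19⁻¹ ≡ 18 (mod 31), so λ ≡ 23.
  x = λ² - 18 - 6 = 529 - 24 ≡ 9; y = λ·(18 - 9) - 6 ≡ 15. → (9, 15)

(9, 15)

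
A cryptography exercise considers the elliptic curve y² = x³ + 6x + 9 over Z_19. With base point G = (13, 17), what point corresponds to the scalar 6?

(3, 15)

Double-and-add on 6 = (110)₂. Start with G = (13, 17) for the leading 1-bit.
double: tangent at (13, 17): λ = (3·13² + 6)/(2·17) ≡ 0/15. 15⁻¹ ≡ 14 (mod 19), so λ ≡ 0·14 ≡ 0.
  x = λ² - 13 - 13 = 0 - 26 ≡ 12; y = λ·(13 - 12) - 17 ≡ 2. → (12, 2)
add G: (12, 2) + (13, 17). λ = (17 - 2)/(13 - 12) ≡ 15/1 mod 19. 1⁻¹ ≡ 1 (mod 19), so λ ≡ 15.
  x = λ² - 12 - 13 = 225 - 25 ≡ 10; y = λ·(12 - 10) - 2 ≡ 9. → (10, 9)
double: tangent at (10, 9): λ = (3·10² + 6)/(2·9) ≡ 2/18. 18⁻¹ ≡ 18 (mod 19), so λ ≡ 2·18 ≡ 17.
  x = λ² - 10 - 10 = 289 - 20 ≡ 3; y = λ·(10 - 3) - 9 ≡ 15. → (3, 15)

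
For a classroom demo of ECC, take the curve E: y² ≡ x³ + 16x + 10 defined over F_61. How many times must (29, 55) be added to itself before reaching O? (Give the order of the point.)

2P: tangent at (29, 55): λ = (3·29² + 16)/(2·55) ≡ 38/49. 49⁻¹ ≡ 5 (mod 61), so λ ≡ 38·5 ≡ 7.
  x = λ² - 29 - 29 = 49 - 58 ≡ 52; y = λ·(29 - 52) - 55 ≡ 28. → (52, 28)
3P: (52, 28) + (29, 55). λ = (55 - 28)/(29 - 52) ≡ 27/38 mod 61. 38⁻¹ ≡ 53 (mod 61), so λ ≡ 28.
  x = λ² - 52 - 29 = 784 - 81 ≡ 32; y = λ·(52 - 32) - 28 ≡ 44. → (32, 44)
4P: (32, 44) + (29, 55). λ = (55 - 44)/(29 - 32) ≡ 11/58 mod 61. 58⁻¹ ≡ 20 (mod 61), so λ ≡ 37.
  x = λ² - 32 - 29 = 1369 - 61 ≡ 27; y = λ·(32 - 27) - 44 ≡ 19. → (27, 19)
5P: (27, 19) + (29, 55). λ = (55 - 19)/(29 - 27) ≡ 36/2 mod 61. 2⁻¹ ≡ 31 (mod 61), so λ ≡ 18.
  x = λ² - 27 - 29 = 324 - 56 ≡ 24; y = λ·(27 - 24) - 19 ≡ 35. → (24, 35)
6P: (24, 35) + (29, 55). λ = (55 - 35)/(29 - 24) ≡ 20/5 mod 61. 5⁻¹ ≡ 49 (mod 61), so λ ≡ 4.
  x = λ² - 24 - 29 = 16 - 53 ≡ 24; y = λ·(24 - 24) - 35 ≡ 26. → (24, 26)
7P: (24, 26) + (29, 55). λ = (55 - 26)/(29 - 24) ≡ 29/5 mod 61. 5⁻¹ ≡ 49 (mod 61), so λ ≡ 18.
  x = λ² - 24 - 29 = 324 - 53 ≡ 27; y = λ·(24 - 27) - 26 ≡ 42. → (27, 42)
8P: (27, 42) + (29, 55). λ = (55 - 42)/(29 - 27) ≡ 13/2 mod 61. 2⁻¹ ≡ 31 (mod 61) since 2·31 = 62 ≡ 1, so λ ≡ 37.
  x = λ² - 27 - 29 = 1369 - 56 ≡ 32; y = λ·(27 - 32) - 42 ≡ 17. → (32, 17)
9P: (32, 17) + (29, 55). λ = (55 - 17)/(29 - 32) ≡ 38/58 mod 61. 58⁻¹ ≡ 20 (mod 61), so λ ≡ 28.
  x = λ² - 32 - 29 = 784 - 61 ≡ 52; y = λ·(32 - 52) - 17 ≡ 33. → (52, 33)
10P: (52, 33) + (29, 55). λ = (55 - 33)/(29 - 52) ≡ 22/38 mod 61. 38⁻¹ ≡ 53 (mod 61), so λ ≡ 7.
  x = λ² - 52 - 29 = 49 - 81 ≡ 29; y = λ·(52 - 29) - 33 ≡ 6. → (29, 6)
11P: (29, 6) + (29, 55): same x and y₁ ≡ -y₂, so the sum is O.
11P = O, so the order is 11.

11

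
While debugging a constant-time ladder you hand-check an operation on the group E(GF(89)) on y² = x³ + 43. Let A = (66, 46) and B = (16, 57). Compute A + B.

(11, 22)

(66, 46) + (16, 57). λ = (57 - 46)/(16 - 66) ≡ 11/39 mod 89. 39⁻¹ ≡ 16 (mod 89) since 39·16 = 624 ≡ 1, so λ ≡ 87.
  x = λ² - 66 - 16 = 7569 - 82 ≡ 11; y = λ·(66 - 11) - 46 ≡ 22. → (11, 22)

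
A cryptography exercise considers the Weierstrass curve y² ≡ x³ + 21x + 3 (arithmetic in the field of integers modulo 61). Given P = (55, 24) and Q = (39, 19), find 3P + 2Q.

(18, 33)

First 3P:
Repeated addition: build up to 3P.
2P: tangent at (55, 24): λ = (3·55² + 21)/(2·24) ≡ 7/48. 48⁻¹ ≡ 14 (mod 61), so λ ≡ 7·14 ≡ 37.
  x = λ² - 55 - 55 = 1369 - 110 ≡ 39; y = λ·(55 - 39) - 24 ≡ 19. → (39, 19)
3P: (39, 19) + (55, 24). λ = (24 - 19)/(55 - 39) ≡ 5/16 mod 61. 16⁻¹ ≡ 42 (mod 61) since 16·42 = 672 ≡ 1, so λ ≡ 27.
  x = λ² - 39 - 55 = 729 - 94 ≡ 25; y = λ·(39 - 25) - 19 ≡ 54. → (25, 54)
3P = (25, 54).
Next 2Q:
Repeated addition: build up to 2Q.
2Q: tangent at (39, 19): λ = (3·39² + 21)/(2·19) ≡ 9/38. 38⁻¹ ≡ 53 (mod 61), so λ ≡ 9·53 ≡ 50.
  x = λ² - 39 - 39 = 2500 - 78 ≡ 43; y = λ·(39 - 43) - 19 ≡ 25. → (43, 25)
2Q = (43, 25).
Finally 3P + 2Q:
(25, 54) + (43, 25). λ = (25 - 54)/(43 - 25) ≡ 32/18 mod 61. 18⁻¹ ≡ 17 (mod 61) since 18·17 = 306 ≡ 1, so λ ≡ 56.
  x = λ² - 25 - 43 = 3136 - 68 ≡ 18; y = λ·(25 - 18) - 54 ≡ 33. → (18, 33)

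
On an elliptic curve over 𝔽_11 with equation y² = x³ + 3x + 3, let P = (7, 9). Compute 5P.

Double-and-add on 5 = (101)₂. Start with P = (7, 9) for the leading 1-bit.
double: tangent at (7, 9): λ = (3·7² + 3)/(2·9) ≡ 7/7. 7⁻¹ ≡ 8 (mod 11), so λ ≡ 7·8 ≡ 1.
  x = λ² - 7 - 7 = 1 - 14 ≡ 9; y = λ·(7 - 9) - 9 ≡ 0. → (9, 0)
double: (9, 0) + (9, 0): same x and y₁ ≡ -y₂, so the sum is O.
add P: O + (7, 9) = (7, 9) (identity).

(7, 9)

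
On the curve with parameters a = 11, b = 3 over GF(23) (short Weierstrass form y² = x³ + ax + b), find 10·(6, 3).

(12, 0)

Write G = (6, 3).
Repeated addition: build up to 10G.
2G: tangent at (6, 3): λ = (3·6² + 11)/(2·3) ≡ 4/6. 6⁻¹ ≡ 4 (mod 23), so λ ≡ 4·4 ≡ 16.
  x = λ² - 6 - 6 = 256 - 12 ≡ 14; y = λ·(6 - 14) - 3 ≡ 7. → (14, 7)
3G: (14, 7) + (6, 3). λ = (3 - 7)/(6 - 14) ≡ 19/15 mod 23. 15⁻¹ ≡ 20 (mod 23) since 15·20 = 300 ≡ 1, so λ ≡ 12.
  x = λ² - 14 - 6 = 144 - 20 ≡ 9; y = λ·(14 - 9) - 7 ≡ 7. → (9, 7)
4G: (9, 7) + (6, 3). λ = (3 - 7)/(6 - 9) ≡ 19/20 mod 23. 20⁻¹ ≡ 15 (mod 23), so λ ≡ 9.
  x = λ² - 9 - 6 = 81 - 15 ≡ 20; y = λ·(9 - 20) - 7 ≡ 9. → (20, 9)
5G: (20, 9) + (6, 3). λ = (3 - 9)/(6 - 20) ≡ 17/9 mod 23. 9⁻¹ ≡ 18 (mod 23) since 9·18 = 162 ≡ 1, so λ ≡ 7.
  x = λ² - 20 - 6 = 49 - 26 ≡ 0; y = λ·(20 - 0) - 9 ≡ 16. → (0, 16)
6G: (0, 16) + (6, 3). λ = (3 - 16)/(6 - 0) ≡ 10/6 mod 23. 6⁻¹ ≡ 4 (mod 23) since 6·4 = 24 ≡ 1, so λ ≡ 17.
  x = λ² - 0 - 6 = 289 - 6 ≡ 7; y = λ·(0 - 7) - 16 ≡ 3. → (7, 3)
7G: (7, 3) + (6, 3). λ = (3 - 3)/(6 - 7) ≡ 0/22 mod 23. 22⁻¹ ≡ 22 (mod 23) since 22·22 = 484 ≡ 1, so λ ≡ 0.
  x = λ² - 7 - 6 = 0 - 13 ≡ 10; y = λ·(7 - 10) - 3 ≡ 20. → (10, 20)
8G: (10, 20) + (6, 3). λ = (3 - 20)/(6 - 10) ≡ 6/19 mod 23. 19⁻¹ ≡ 17 (mod 23), so λ ≡ 10.
  x = λ² - 10 - 6 = 100 - 16 ≡ 15; y = λ·(10 - 15) - 20 ≡ 22. → (15, 22)
9G: (15, 22) + (6, 3). λ = (3 - 22)/(6 - 15) ≡ 4/14 mod 23. 14⁻¹ ≡ 5 (mod 23) since 14·5 = 70 ≡ 1, so λ ≡ 20.
  x = λ² - 15 - 6 = 400 - 21 ≡ 11; y = λ·(15 - 11) - 22 ≡ 12. → (11, 12)
10G: (11, 12) + (6, 3). λ = (3 - 12)/(6 - 11) ≡ 14/18 mod 23. 18⁻¹ ≡ 9 (mod 23) since 18·9 = 162 ≡ 1, so λ ≡ 11.
  x = λ² - 11 - 6 = 121 - 17 ≡ 12; y = λ·(11 - 12) - 12 ≡ 0. → (12, 0)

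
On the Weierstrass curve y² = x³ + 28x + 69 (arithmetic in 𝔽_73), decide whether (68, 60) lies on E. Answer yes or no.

yes

y² = 60² ≡ 23; x³ + 28x + 69 = 316405 ≡ 23 (mod 73). 23 = 23.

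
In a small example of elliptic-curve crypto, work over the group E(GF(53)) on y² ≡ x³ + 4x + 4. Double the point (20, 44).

(24, 41)

tangent at (20, 44): λ = (3·20² + 4)/(2·44) ≡ 38/35. 35⁻¹ ≡ 50 (mod 53), so λ ≡ 38·50 ≡ 45.
  x = λ² - 20 - 20 = 2025 - 40 ≡ 24; y = λ·(20 - 24) - 44 ≡ 41. → (24, 41)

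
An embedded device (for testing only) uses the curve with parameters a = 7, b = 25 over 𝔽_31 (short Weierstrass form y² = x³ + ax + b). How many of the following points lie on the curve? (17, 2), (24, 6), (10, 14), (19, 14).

3

(17, 2): 2² ≡ 4, rhs ≡ 4 → on.
(24, 6): 6² ≡ 5, rhs ≡ 5 → on.
(10, 14): 14² ≡ 10, rhs ≡ 10 → on.
(19, 14): 14² ≡ 10, rhs ≡ 11 → off.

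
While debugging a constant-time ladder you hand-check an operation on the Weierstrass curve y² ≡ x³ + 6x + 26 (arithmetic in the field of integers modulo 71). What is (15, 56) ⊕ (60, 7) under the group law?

(15, 56) + (60, 7). λ = (7 - 56)/(60 - 15) ≡ 22/45 mod 71. 45⁻¹ ≡ 30 (mod 71), so λ ≡ 21.
  x = λ² - 15 - 60 = 441 - 75 ≡ 11; y = λ·(15 - 11) - 56 ≡ 28. → (11, 28)

(11, 28)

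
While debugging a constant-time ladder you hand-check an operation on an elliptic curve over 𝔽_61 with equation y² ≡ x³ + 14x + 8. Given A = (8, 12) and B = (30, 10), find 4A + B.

First 4A:
Double-and-add on 4 = (100)₂. Start with A = (8, 12) for the leading 1-bit.
double: tangent at (8, 12): λ = (3·8² + 14)/(2·12) ≡ 23/24. 24⁻¹ ≡ 28 (mod 61), so λ ≡ 23·28 ≡ 34.
  x = λ² - 8 - 8 = 1156 - 16 ≡ 42; y = λ·(8 - 42) - 12 ≡ 52. → (42, 52)
double: tangent at (42, 52): λ = (3·42² + 14)/(2·52) ≡ 60/43. 43⁻¹ ≡ 44 (mod 61), so λ ≡ 60·44 ≡ 17.
  x = λ² - 42 - 42 = 289 - 84 ≡ 22; y = λ·(42 - 22) - 52 ≡ 44. → (22, 44)
4A = (22, 44).
Finally 4A + B:
(22, 44) + (30, 10). λ = (10 - 44)/(30 - 22) ≡ 27/8 mod 61. 8⁻¹ ≡ 23 (mod 61), so λ ≡ 11.
  x = λ² - 22 - 30 = 121 - 52 ≡ 8; y = λ·(22 - 8) - 44 ≡ 49. → (8, 49)

(8, 49)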